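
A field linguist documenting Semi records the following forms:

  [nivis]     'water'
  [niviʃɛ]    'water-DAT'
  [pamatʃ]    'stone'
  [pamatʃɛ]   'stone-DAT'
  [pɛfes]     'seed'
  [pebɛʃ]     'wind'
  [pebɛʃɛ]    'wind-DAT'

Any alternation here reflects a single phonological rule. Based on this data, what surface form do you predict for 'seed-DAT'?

[pɛfeʃɛ]

The stem for 'water' ends in [s] in [nivis] but [ʃ] in [niviʃɛ].
Compare 'wind', with invariant [ʃ] in [pebɛʃ] and [pebɛʃɛ]: an analysis with underlying /ʃ/ and a rule producing [s] in isolation would wrongly predict alternation here too.
The alternation reflects palatalization before a front vowel: /s/ becomes palato-alveolar [ʃ] before a front vowel. /s/ is underlying.
The one attested form of 'seed', [pɛfes], shows underlying /pɛfes/. Applying the same rule before a front vowel gives [pɛfeʃɛ].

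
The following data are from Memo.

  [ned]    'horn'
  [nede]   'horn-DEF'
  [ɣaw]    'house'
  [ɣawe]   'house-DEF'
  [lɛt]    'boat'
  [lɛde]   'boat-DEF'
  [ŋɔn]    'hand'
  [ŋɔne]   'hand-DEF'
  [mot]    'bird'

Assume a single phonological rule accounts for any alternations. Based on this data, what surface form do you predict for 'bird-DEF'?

'boat' shows [t] ~ [d] at the end of the stem ([lɛt] vs [lɛde]).
The stem 'horn' ([ned], [nede]) shows [d] unchanged in both environments, so [d] cannot be basic with [t] derived in isolation.
So /t/ is underlying, and a rule of intervocalic voicing — voiceless stops become voiced between vowels — gives [d].
The one attested form of 'bird', [mot], shows underlying /mot/. Applying the same rule between vowels gives [mode].

[mode]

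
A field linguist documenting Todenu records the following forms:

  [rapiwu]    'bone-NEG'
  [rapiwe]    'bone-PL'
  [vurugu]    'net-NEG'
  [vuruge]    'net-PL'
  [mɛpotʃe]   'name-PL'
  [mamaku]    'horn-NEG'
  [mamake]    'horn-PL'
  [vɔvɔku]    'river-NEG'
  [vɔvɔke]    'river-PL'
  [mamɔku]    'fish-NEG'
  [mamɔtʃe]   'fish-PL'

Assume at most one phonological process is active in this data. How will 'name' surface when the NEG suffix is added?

[mɛpoku]

In [mamɔku] and [mamɔtʃe] the final segment of 'fish' alternates: [k] ~ [tʃ].
The stem 'horn' ([mamaku], [mamake]) shows [k] unchanged in both environments, so [k] cannot be basic with [tʃ] derived before the PL suffix.
Therefore /tʃ/ is basic and [k] is derived by depalatalization (palato-alveolar /tʃ/ becomes [k] when no front vowel follows).
The one attested form of 'name', [mɛpotʃe], shows underlying /mɛpotʃ/. Applying the same rule when no front vowel follows gives [mɛpoku].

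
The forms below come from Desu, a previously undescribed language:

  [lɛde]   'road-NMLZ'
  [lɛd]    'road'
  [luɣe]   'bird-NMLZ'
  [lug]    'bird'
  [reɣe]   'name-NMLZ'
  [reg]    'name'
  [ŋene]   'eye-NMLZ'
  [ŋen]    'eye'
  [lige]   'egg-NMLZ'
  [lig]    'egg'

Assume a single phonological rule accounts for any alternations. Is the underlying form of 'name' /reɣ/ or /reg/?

The stem for 'name' ends in [ɣ] in [reɣe] but [g] in [reg].
If /g/ were underlying and a rule turned it into [ɣ] before the NMLZ suffix, 'egg' would also alternate; but it has [g] in both [lige] and [lig].
So /ɣ/ is underlying, and a rule of word-final hardening — voiced fricatives become stops word-finally — gives [g].

/reɣ/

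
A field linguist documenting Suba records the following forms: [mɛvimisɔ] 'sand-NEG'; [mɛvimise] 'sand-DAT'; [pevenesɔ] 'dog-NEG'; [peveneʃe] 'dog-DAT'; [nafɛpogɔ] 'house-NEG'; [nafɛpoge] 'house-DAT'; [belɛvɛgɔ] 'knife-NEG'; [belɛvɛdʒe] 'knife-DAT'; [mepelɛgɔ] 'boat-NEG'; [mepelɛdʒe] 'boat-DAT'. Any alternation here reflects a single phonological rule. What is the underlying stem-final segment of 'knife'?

/dʒ/

The root 'knife' surfaces as [belɛvɛgɔ] and [belɛvɛdʒe], with a stem-final [g] ~ [dʒ] alternation.
The stem 'house' ([nafɛpogɔ], [nafɛpoge]) shows [g] unchanged in both environments, so [g] cannot be basic with [dʒ] derived before the DAT suffix.
The alternation reflects depalatalization: palato-alveolar /dʒ/ and /ʃ/ become [g] and [s] when no front vowel follows. /dʒ/ is underlying.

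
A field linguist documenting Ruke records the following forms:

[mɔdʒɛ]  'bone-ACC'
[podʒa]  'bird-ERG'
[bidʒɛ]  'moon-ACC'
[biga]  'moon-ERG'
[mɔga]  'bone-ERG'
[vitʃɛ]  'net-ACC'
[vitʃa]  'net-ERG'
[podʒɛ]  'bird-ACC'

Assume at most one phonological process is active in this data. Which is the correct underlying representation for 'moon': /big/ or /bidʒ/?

/big/

The stem for 'moon' ends in [dʒ] in [bidʒɛ] but [g] in [biga].
But 'bird' keeps [dʒ] in both environments ([podʒɛ], [podʒa]), so there is no rule changing /dʒ/ to [g] before the ERG suffix.
The underlying segment must be /g/; /g/ becomes palato-alveolar [dʒ] before a front vowel, yielding [dʒ] there.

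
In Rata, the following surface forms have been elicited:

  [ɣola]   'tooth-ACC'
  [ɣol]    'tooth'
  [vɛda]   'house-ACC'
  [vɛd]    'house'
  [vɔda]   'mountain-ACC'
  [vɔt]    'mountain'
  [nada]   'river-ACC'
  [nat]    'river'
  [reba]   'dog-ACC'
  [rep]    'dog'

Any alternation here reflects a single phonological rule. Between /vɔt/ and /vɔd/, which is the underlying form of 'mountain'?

/vɔt/

The stem for 'mountain' ends in [d] in [vɔda] but [t] in [vɔt].
The stem 'house' ([vɛda], [vɛd]) shows [d] unchanged in both environments, so [d] cannot be basic with [t] derived in isolation.
So /t/ is underlying, and a rule of intervocalic voicing — voiceless stops become voiced between vowels — gives [d].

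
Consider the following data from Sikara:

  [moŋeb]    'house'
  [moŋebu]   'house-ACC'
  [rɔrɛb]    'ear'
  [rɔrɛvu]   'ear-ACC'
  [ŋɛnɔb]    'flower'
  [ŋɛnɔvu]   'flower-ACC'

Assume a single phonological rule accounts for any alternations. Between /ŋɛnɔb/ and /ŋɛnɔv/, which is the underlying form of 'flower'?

/ŋɛnɔv/

The root 'flower' surfaces as [ŋɛnɔb] and [ŋɛnɔvu], with a stem-final [b] ~ [v] alternation.
Compare 'house', with invariant [b] in [moŋeb] and [moŋebu]: an analysis with underlying /b/ and a rule producing [v] before the ACC suffix would wrongly predict alternation here too.
The underlying segment must be /v/; voiced fricatives become stops word-finally, yielding [b] there.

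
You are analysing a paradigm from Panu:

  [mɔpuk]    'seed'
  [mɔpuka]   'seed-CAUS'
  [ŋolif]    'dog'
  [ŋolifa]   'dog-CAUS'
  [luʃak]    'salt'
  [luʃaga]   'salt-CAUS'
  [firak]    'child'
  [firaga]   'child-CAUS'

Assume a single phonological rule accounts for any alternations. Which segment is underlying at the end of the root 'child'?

In [firak] and [firaga] the final segment of 'child' alternates: [k] ~ [g].
Compare 'seed', with invariant [k] in [mɔpuk] and [mɔpuka]: an analysis with underlying /k/ and a rule producing [g] before the CAUS suffix would wrongly predict alternation here too.
So /g/ is underlying, and a rule of word-final obstruent devoicing — voiced obstruents become voiceless word-finally — gives [k].

/g/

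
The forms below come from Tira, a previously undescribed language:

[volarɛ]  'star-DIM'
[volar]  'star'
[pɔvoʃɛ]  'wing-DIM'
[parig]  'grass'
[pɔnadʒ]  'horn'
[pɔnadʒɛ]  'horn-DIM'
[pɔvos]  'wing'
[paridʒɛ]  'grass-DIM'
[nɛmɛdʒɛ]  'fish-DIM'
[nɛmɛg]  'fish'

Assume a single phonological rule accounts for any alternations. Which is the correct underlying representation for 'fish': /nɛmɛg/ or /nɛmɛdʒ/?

The root 'fish' surfaces as [nɛmɛdʒɛ] and [nɛmɛg], with a stem-final [dʒ] ~ [g] alternation.
If /dʒ/ were underlying and a rule turned it into [g] in isolation, 'horn' would also alternate; but it has [dʒ] in both [pɔnadʒɛ] and [pɔnadʒ].
The underlying segment must be /g/; /g/ and /s/ become palato-alveolar [dʒ] and [ʃ] before a front vowel, yielding [dʒ] there.

/nɛmɛg/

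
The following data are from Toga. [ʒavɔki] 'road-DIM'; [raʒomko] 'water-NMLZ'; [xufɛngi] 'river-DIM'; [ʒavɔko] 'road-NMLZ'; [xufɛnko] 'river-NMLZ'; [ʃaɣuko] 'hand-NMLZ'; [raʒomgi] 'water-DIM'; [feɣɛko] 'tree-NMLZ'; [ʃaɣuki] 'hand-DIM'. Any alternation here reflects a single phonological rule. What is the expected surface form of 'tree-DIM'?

[feɣɛki]

The DIM suffix surfaces as [-gi] and [-ki], depending on the final segment of the stem.
The NMLZ suffix, which begins with [k], is invariant after every stem; so [k] is not altered by any rule here.
The DIM suffix is therefore /-gi/ underlyingly, with post-vocalic devoicing: voiced stops become voiceless after a vowel.
After 'tree', which ends in a vowel, the suffix surfaces as [-ki], giving [feɣɛki].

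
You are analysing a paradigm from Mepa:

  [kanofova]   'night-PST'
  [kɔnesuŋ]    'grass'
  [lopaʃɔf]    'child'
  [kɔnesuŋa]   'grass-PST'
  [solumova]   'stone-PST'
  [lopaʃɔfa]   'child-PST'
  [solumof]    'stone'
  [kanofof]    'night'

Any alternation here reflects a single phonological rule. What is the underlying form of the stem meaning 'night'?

In [kanofof] and [kanofova] the final segment of 'night' alternates: [f] ~ [v].
Compare 'child', with invariant [f] in [lopaʃɔf] and [lopaʃɔfa]: an analysis with underlying /f/ and a rule producing [v] before the PST suffix would wrongly predict alternation here too.
The alternation reflects word-final obstruent devoicing: voiced obstruents become voiceless word-finally. /v/ is underlying.
The underlying form of 'night' is therefore /kanofov/.

/kanofov/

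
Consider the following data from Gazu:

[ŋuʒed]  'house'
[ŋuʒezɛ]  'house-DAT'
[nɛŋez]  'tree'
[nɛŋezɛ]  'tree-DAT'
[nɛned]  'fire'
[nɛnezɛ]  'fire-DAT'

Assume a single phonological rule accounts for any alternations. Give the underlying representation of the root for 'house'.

The stem for 'house' ends in [d] in [ŋuʒed] but [z] in [ŋuʒezɛ].
But 'tree' keeps [z] in both environments ([nɛŋez], [nɛŋezɛ]), so there is no rule changing /z/ to [d] in isolation.
The alternation reflects intervocalic spirantization: voiced stops become fricatives between vowels. /d/ is underlying.
The underlying form of 'house' is therefore /ŋuʒed/.

/ŋuʒed/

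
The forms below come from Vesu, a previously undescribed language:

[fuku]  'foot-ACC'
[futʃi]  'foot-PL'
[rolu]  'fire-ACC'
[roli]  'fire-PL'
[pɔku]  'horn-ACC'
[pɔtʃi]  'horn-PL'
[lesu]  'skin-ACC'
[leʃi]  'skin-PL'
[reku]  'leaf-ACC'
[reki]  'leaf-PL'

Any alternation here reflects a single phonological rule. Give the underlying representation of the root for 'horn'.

'horn' shows [k] ~ [tʃ] at the end of the stem ([pɔku] vs [pɔtʃi]).
If /k/ were underlying and a rule turned it into [tʃ] before the PL suffix, 'leaf' would also alternate; but it has [k] in both [reku] and [reki].
The underlying segment must be /tʃ/; palato-alveolar /tʃ/ and /ʃ/ become [k] and [s] when no front vowel follows, yielding [k] there.
So 'horn' = /pɔtʃ/.

/pɔtʃ/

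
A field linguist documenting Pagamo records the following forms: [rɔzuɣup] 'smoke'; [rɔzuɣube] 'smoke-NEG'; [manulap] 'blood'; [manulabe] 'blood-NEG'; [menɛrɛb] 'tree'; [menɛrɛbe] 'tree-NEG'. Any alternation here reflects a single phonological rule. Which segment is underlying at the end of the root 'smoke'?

The stem for 'smoke' ends in [p] in [rɔzuɣup] but [b] in [rɔzuɣube].
The stem 'tree' ([menɛrɛb], [menɛrɛbe]) shows [b] unchanged in both environments, so [b] cannot be basic with [p] derived in isolation.
So /p/ is underlying, and a rule of intervocalic voicing — voiceless stops become voiced between vowels — gives [b].

/p/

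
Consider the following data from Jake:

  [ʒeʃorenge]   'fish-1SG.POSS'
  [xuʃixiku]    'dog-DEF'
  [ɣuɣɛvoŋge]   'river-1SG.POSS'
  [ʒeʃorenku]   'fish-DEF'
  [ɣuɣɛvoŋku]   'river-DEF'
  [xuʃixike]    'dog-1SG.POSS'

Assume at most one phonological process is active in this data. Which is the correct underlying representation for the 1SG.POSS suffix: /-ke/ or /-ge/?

/-ge/

The 1SG.POSS suffix surfaces as [-ge] and [-ke], depending on the final segment of the stem.
The DEF suffix, which begins with [k], is invariant after every stem; so [k] is not altered by any rule here.
The 1SG.POSS suffix is therefore /-ge/ underlyingly, with post-vocalic devoicing: voiced stops become voiceless after a vowel.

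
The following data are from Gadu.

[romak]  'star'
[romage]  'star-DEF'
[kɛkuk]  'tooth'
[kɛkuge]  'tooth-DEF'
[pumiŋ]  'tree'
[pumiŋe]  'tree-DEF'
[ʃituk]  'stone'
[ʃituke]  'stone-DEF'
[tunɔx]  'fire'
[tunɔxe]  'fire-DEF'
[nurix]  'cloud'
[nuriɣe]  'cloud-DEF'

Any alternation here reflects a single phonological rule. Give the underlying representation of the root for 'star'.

'star' shows [k] ~ [g] at the end of the stem ([romak] vs [romage]).
If /k/ were underlying and a rule turned it into [g] before the DEF suffix, 'stone' would also alternate; but it has [k] in both [ʃituk] and [ʃituke].
The underlying segment must be /g/; voiced obstruents become voiceless word-finally, yielding [k] there.

/romag/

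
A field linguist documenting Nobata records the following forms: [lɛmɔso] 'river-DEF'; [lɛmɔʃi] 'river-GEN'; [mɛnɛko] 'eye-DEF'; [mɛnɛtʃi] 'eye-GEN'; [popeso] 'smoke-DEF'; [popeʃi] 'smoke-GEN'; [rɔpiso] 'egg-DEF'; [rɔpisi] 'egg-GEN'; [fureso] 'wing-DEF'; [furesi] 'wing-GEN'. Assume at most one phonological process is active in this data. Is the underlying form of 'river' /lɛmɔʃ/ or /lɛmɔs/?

'river' shows [s] ~ [ʃ] at the end of the stem ([lɛmɔso] vs [lɛmɔʃi]).
The stem 'wing' ([fureso], [furesi]) shows [s] unchanged in both environments, so [s] cannot be basic with [ʃ] derived before the GEN suffix.
The underlying segment must be /ʃ/; palato-alveolar /tʃ/ and /ʃ/ become [k] and [s] when no front vowel follows, yielding [s] there.

/lɛmɔʃ/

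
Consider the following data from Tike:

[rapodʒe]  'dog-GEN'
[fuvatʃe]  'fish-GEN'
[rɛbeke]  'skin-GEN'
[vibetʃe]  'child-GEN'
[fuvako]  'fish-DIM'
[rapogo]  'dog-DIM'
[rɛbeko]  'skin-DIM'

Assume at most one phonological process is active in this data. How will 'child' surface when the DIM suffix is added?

[vibeko]

In [fuvako] and [fuvatʃe] the final segment of 'fish' alternates: [k] ~ [tʃ].
But 'skin' keeps [k] in both environments ([rɛbeko], [rɛbeke]), so there is no rule changing /k/ to [tʃ] before the GEN suffix.
The alternation reflects depalatalization: palato-alveolar /tʃ/ and /dʒ/ become [k] and [g] when no front vowel follows. /tʃ/ is underlying.
From [vibetʃe] the stem 'child' is /vibetʃ/; when no front vowel follows this yields [vibeko].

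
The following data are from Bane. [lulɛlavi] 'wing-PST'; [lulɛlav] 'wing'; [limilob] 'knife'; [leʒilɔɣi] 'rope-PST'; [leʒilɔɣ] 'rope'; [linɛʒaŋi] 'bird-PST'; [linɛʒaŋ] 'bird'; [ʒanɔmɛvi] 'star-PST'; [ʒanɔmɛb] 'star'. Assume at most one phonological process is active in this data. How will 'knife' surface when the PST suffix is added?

[limilovi]

The root 'star' surfaces as [ʒanɔmɛvi] and [ʒanɔmɛb], with a stem-final [v] ~ [b] alternation.
Compare 'wing', with invariant [v] in [lulɛlavi] and [lulɛlav]: an analysis with underlying /v/ and a rule producing [b] in isolation would wrongly predict alternation here too.
The alternation reflects intervocalic spirantization: voiced stops become fricatives between vowels. /b/ is underlying.
The one attested form of 'knife', [limilob], shows underlying /limilob/. Applying the same rule between vowels gives [limilovi].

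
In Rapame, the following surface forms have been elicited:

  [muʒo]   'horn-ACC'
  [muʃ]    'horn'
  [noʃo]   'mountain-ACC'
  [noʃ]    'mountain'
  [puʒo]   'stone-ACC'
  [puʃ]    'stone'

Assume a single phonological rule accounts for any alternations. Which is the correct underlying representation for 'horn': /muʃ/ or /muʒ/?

The root 'horn' surfaces as [muʒo] and [muʃ], with a stem-final [ʒ] ~ [ʃ] alternation.
The stem 'mountain' ([noʃo], [noʃ]) shows [ʃ] unchanged in both environments, so [ʃ] cannot be basic with [ʒ] derived before the ACC suffix.
So /ʒ/ is underlying, and a rule of word-final obstruent devoicing — voiced obstruents become voiceless word-finally — gives [ʃ].

/muʒ/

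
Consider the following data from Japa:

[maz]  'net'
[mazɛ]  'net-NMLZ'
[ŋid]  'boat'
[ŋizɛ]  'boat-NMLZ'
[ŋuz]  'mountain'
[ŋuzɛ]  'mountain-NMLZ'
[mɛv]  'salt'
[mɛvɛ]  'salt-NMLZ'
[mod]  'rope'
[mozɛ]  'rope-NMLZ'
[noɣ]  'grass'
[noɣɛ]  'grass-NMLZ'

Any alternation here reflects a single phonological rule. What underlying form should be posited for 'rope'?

The stem for 'rope' ends in [d] in [mod] but [z] in [mozɛ].
If /z/ were underlying and a rule turned it into [d] in isolation, 'mountain' would also alternate; but it has [z] in both [ŋuz] and [ŋuzɛ].
The alternation reflects intervocalic spirantization: voiced stops become fricatives between vowels. /d/ is underlying.
The underlying form of 'rope' is therefore /mod/.

/mod/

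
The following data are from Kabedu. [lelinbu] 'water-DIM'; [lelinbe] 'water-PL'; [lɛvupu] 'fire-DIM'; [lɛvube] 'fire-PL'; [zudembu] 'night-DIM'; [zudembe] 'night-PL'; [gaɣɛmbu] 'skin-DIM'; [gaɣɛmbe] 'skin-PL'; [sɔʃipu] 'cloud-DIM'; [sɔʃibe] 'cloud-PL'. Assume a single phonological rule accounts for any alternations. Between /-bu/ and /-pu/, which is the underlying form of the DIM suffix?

The DIM morpheme has two allomorphs, [-bu] and [-pu].
By contrast the PL suffix keeps its initial [b] throughout — that segment must be underlying.
So the underlying form is /-pu/, and voiceless stops become voiced after a nasal.

/-pu/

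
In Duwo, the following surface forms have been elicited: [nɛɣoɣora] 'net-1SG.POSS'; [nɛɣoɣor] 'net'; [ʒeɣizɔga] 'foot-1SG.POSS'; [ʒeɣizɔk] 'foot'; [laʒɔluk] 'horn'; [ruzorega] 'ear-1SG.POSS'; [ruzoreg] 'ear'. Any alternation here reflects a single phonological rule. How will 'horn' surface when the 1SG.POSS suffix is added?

[laʒɔluga]

The root 'foot' surfaces as [ʒeɣizɔga] and [ʒeɣizɔk], with a stem-final [g] ~ [k] alternation.
But 'ear' keeps [g] in both environments ([ruzorega], [ruzoreg]), so there is no rule changing /g/ to [k] in isolation.
So /k/ is underlying, and a rule of intervocalic voicing — voiceless stops become voiced between vowels — gives [g].
The one attested form of 'horn', [laʒɔluk], shows underlying /laʒɔluk/. Applying the same rule between vowels gives [laʒɔluga].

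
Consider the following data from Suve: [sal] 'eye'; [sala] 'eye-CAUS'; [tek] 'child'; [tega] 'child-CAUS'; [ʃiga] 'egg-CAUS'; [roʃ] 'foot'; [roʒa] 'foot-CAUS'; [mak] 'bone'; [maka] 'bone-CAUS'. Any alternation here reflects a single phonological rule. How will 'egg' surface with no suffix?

[ʃik]

The root 'child' surfaces as [tek] and [tega], with a stem-final [k] ~ [g] alternation.
Compare 'bone', with invariant [k] in [mak] and [maka]: an analysis with underlying /k/ and a rule producing [g] before the CAUS suffix would wrongly predict alternation here too.
So /g/ is underlying, and a rule of word-final obstruent devoicing — voiced obstruents become voiceless word-finally — gives [k].
The one attested form of 'egg', [ʃiga], shows underlying /ʃig/. Applying the same rule word-finally gives [ʃik].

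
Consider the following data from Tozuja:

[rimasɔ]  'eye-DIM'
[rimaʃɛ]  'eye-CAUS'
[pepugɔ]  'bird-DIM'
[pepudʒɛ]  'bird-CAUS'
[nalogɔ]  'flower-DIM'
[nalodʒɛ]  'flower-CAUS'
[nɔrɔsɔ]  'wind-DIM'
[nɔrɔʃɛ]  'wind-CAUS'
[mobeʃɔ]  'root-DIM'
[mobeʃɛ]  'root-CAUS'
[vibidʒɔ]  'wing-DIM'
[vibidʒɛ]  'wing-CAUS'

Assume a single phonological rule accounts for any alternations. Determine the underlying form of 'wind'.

/nɔrɔs/

The root 'wind' surfaces as [nɔrɔsɔ] and [nɔrɔʃɛ], with a stem-final [s] ~ [ʃ] alternation.
Compare 'root', with invariant [ʃ] in [mobeʃɔ] and [mobeʃɛ]: an analysis with underlying /ʃ/ and a rule producing [s] before the DIM suffix would wrongly predict alternation here too.
The alternation reflects palatalization before a front vowel: /g/ and /s/ become palato-alveolar [dʒ] and [ʃ] before a front vowel. /s/ is underlying.
So 'wind' = /nɔrɔs/.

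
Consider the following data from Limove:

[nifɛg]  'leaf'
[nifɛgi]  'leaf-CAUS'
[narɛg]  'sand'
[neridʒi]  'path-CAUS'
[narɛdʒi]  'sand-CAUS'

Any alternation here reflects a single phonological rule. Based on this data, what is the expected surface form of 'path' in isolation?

'sand' shows [dʒ] ~ [g] at the end of the stem ([narɛdʒi] vs [narɛg]).
But 'leaf' keeps [g] in both environments ([nifɛgi], [nifɛg]), so there is no rule changing /g/ to [dʒ] before the CAUS suffix.
Therefore /dʒ/ is basic and [g] is derived by depalatalization (palato-alveolar /dʒ/ becomes [g] when no front vowel follows).
From [neridʒi] the stem 'path' is /neridʒ/; when no front vowel follows this yields [nerig].

[nerig]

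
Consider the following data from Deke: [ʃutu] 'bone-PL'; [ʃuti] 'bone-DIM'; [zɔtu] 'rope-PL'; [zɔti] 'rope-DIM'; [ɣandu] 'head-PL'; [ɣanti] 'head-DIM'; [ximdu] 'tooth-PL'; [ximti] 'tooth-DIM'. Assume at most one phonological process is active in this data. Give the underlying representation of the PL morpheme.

/-du/

The PL morpheme has two allomorphs, [-du] and [-tu].
By contrast the DIM suffix keeps its initial [t] throughout — that segment must be underlying.
So the underlying form is /-du/, and voiced stops become voiceless after a vowel.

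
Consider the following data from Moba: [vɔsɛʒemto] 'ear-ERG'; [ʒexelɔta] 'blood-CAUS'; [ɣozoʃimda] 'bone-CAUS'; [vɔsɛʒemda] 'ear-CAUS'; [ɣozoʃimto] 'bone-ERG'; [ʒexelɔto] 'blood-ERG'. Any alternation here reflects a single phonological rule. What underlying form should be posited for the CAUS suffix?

The CAUS suffix surfaces as [-da] and [-ta], depending on the final segment of the stem.
By contrast the ERG suffix keeps its initial [t] throughout — that segment must be underlying.
So the underlying form is /-da/, and voiced stops become voiceless after a vowel.

/-da/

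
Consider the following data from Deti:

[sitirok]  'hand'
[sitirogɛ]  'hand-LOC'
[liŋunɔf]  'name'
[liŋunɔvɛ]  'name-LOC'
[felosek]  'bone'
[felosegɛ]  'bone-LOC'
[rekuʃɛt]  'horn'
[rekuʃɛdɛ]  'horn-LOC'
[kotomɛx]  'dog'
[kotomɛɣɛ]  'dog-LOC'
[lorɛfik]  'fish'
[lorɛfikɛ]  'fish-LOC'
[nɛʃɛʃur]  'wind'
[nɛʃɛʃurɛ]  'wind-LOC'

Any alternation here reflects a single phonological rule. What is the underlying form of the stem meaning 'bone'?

'bone' shows [k] ~ [g] at the end of the stem ([felosek] vs [felosegɛ]).
The stem 'fish' ([lorɛfik], [lorɛfikɛ]) shows [k] unchanged in both environments, so [k] cannot be basic with [g] derived before the LOC suffix.
The alternation reflects word-final obstruent devoicing: voiced obstruents become voiceless word-finally. /g/ is underlying.
Hence 'bone' is /feloseg/ underlyingly.

/feloseg/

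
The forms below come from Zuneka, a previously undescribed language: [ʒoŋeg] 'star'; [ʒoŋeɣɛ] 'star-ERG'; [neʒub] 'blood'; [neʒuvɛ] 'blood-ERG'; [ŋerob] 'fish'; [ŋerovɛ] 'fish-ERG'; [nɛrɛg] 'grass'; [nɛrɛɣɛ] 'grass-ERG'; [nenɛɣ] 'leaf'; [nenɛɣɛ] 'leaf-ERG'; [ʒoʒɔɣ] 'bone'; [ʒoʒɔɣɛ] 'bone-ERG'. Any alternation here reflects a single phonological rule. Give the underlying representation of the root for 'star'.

'star' shows [g] ~ [ɣ] at the end of the stem ([ʒoŋeg] vs [ʒoŋeɣɛ]).
The stem 'bone' ([ʒoʒɔɣ], [ʒoʒɔɣɛ]) shows [ɣ] unchanged in both environments, so [ɣ] cannot be basic with [g] derived in isolation.
Therefore /g/ is basic and [ɣ] is derived by intervocalic spirantization (voiced stops become fricatives between vowels).

/ʒoŋeg/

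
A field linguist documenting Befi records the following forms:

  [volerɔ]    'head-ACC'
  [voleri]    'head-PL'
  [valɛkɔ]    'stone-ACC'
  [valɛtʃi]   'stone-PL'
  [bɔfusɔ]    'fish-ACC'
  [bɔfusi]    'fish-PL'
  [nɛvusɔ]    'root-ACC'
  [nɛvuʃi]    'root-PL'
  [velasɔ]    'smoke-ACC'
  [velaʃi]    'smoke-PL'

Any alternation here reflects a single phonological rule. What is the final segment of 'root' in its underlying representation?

/ʃ/

'root' shows [s] ~ [ʃ] at the end of the stem ([nɛvusɔ] vs [nɛvuʃi]).
But 'fish' keeps [s] in both environments ([bɔfusɔ], [bɔfusi]), so there is no rule changing /s/ to [ʃ] before the PL suffix.
The alternation reflects depalatalization: palato-alveolar /tʃ/ and /ʃ/ become [k] and [s] when no front vowel follows. /ʃ/ is underlying.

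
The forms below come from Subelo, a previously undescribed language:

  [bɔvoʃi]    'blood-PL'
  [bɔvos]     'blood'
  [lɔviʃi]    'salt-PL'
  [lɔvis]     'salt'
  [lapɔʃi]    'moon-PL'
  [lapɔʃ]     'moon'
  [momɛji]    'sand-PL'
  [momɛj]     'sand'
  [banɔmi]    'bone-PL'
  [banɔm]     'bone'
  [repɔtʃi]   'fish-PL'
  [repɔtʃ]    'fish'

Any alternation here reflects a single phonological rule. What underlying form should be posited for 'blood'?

/bɔvos/

In [bɔvoʃi] and [bɔvos] the final segment of 'blood' alternates: [ʃ] ~ [s].
If /ʃ/ were underlying and a rule turned it into [s] in isolation, 'moon' would also alternate; but it has [ʃ] in both [lapɔʃi] and [lapɔʃ].
The underlying segment must be /s/; /s/ becomes palato-alveolar [ʃ] before a front vowel, yielding [ʃ] there.
Hence 'blood' is /bɔvos/ underlyingly.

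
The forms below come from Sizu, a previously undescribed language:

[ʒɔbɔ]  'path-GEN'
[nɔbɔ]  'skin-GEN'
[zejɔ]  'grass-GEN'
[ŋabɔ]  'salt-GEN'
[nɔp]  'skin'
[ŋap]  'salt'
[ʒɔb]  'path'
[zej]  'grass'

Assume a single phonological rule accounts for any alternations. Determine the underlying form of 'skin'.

'skin' shows [p] ~ [b] at the end of the stem ([nɔp] vs [nɔbɔ]).
Compare 'path', with invariant [b] in [ʒɔb] and [ʒɔbɔ]: an analysis with underlying /b/ and a rule producing [p] in isolation would wrongly predict alternation here too.
The alternation reflects intervocalic voicing: voiceless stops become voiced between vowels. /p/ is underlying.
So 'skin' = /nɔp/.

/nɔp/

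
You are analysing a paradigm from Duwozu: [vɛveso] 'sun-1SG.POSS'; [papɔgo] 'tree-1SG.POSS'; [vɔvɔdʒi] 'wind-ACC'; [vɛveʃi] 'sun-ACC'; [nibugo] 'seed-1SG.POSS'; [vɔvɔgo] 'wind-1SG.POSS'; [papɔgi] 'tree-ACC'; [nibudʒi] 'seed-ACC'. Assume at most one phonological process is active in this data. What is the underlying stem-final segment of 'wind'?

The root 'wind' surfaces as [vɔvɔgo] and [vɔvɔdʒi], with a stem-final [g] ~ [dʒ] alternation.
If /g/ were underlying and a rule turned it into [dʒ] before the ACC suffix, 'tree' would also alternate; but it has [g] in both [papɔgo] and [papɔgi].
Therefore /dʒ/ is basic and [g] is derived by depalatalization (palato-alveolar /dʒ/ and /ʃ/ become [g] and [s] when no front vowel follows).

/dʒ/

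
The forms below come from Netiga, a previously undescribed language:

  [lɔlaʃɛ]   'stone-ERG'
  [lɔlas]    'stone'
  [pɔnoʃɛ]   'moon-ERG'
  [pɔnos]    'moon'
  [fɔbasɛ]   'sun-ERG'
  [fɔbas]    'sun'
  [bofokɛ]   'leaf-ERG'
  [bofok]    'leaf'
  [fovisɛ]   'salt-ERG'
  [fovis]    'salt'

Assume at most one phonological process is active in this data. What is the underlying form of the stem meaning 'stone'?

/lɔlaʃ/

The stem for 'stone' ends in [ʃ] in [lɔlaʃɛ] but [s] in [lɔlas].
Compare 'sun', with invariant [s] in [fɔbasɛ] and [fɔbas]: an analysis with underlying /s/ and a rule producing [ʃ] before the ERG suffix would wrongly predict alternation here too.
Therefore /ʃ/ is basic and [s] is derived by depalatalization (palato-alveolar /ʃ/ becomes [s] when no front vowel follows).
Hence 'stone' is /lɔlaʃ/ underlyingly.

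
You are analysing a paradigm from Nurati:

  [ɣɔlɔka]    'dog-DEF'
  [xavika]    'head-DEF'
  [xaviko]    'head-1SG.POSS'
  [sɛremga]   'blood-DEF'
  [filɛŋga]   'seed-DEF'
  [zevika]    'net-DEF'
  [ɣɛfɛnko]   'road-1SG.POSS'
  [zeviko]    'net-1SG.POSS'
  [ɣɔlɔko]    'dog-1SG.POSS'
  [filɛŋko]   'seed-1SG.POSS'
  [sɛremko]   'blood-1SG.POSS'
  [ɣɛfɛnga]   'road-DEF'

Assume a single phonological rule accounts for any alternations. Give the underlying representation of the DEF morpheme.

/-ga/

The DEF morpheme has two allomorphs, [-ga] and [-ka].
By contrast the 1SG.POSS suffix keeps its initial [k] throughout — that segment must be underlying.
The DEF suffix is therefore /-ga/ underlyingly, with post-vocalic devoicing: voiced stops become voiceless after a vowel.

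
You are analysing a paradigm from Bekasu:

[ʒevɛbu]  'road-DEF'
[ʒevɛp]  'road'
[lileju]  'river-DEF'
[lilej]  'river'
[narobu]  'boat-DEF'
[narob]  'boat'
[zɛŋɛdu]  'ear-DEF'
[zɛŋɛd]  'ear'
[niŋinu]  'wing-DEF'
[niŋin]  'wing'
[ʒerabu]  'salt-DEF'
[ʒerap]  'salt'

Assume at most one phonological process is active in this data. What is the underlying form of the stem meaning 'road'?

/ʒevɛp/

In [ʒevɛbu] and [ʒevɛp] the final segment of 'road' alternates: [b] ~ [p].
Compare 'boat', with invariant [b] in [narobu] and [narob]: an analysis with underlying /b/ and a rule producing [p] in isolation would wrongly predict alternation here too.
The underlying segment must be /p/; voiceless stops become voiced between vowels, yielding [b] there.
The underlying form of 'road' is therefore /ʒevɛp/.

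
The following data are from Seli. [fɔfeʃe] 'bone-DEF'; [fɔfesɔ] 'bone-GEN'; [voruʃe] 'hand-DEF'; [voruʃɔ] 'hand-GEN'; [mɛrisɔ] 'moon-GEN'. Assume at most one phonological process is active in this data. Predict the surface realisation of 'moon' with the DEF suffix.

[mɛriʃe]

The stem for 'bone' ends in [ʃ] in [fɔfeʃe] but [s] in [fɔfesɔ].
If /ʃ/ were underlying and a rule turned it into [s] before the GEN suffix, 'hand' would also alternate; but it has [ʃ] in both [voruʃe] and [voruʃɔ].
Therefore /s/ is basic and [ʃ] is derived by palatalization before a front vowel (/s/ becomes palato-alveolar [ʃ] before a front vowel).
The one attested form of 'moon', [mɛrisɔ], shows underlying /mɛris/. Applying the same rule before a front vowel gives [mɛriʃe].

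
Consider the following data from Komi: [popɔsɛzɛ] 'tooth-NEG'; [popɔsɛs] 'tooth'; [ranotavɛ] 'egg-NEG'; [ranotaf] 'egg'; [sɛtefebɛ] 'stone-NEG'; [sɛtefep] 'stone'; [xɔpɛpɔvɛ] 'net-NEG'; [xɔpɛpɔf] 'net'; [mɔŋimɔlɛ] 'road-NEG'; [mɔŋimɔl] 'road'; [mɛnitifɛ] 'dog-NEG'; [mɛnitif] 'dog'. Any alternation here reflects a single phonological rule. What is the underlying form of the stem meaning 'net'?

The root 'net' surfaces as [xɔpɛpɔvɛ] and [xɔpɛpɔf], with a stem-final [v] ~ [f] alternation.
If /f/ were underlying and a rule turned it into [v] before the NEG suffix, 'dog' would also alternate; but it has [f] in both [mɛnitifɛ] and [mɛnitif].
The alternation reflects word-final obstruent devoicing: voiced obstruents become voiceless word-finally. /v/ is underlying.

/xɔpɛpɔv/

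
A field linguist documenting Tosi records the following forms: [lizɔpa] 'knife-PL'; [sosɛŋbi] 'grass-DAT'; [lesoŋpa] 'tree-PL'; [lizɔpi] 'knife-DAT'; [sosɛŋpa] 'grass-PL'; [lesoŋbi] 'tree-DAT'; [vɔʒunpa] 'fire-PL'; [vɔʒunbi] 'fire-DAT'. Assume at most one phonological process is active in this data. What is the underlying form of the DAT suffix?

/-bi/

The DAT morpheme has two allomorphs, [-bi] and [-pi].
By contrast the PL suffix keeps its initial [p] throughout — that segment must be underlying.
So the underlying form is /-bi/, and voiced stops become voiceless after a vowel.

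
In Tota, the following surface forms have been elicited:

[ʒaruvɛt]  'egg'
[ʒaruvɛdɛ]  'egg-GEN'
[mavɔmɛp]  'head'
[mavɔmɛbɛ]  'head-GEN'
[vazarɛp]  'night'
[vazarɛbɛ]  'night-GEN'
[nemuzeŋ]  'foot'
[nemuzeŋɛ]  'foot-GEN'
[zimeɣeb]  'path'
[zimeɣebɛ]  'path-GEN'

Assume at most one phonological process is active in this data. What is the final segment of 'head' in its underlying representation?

'head' shows [p] ~ [b] at the end of the stem ([mavɔmɛp] vs [mavɔmɛbɛ]).
But 'path' keeps [b] in both environments ([zimeɣeb], [zimeɣebɛ]), so there is no rule changing /b/ to [p] in isolation.
So /p/ is underlying, and a rule of intervocalic voicing — voiceless stops become voiced between vowels — gives [b].

/p/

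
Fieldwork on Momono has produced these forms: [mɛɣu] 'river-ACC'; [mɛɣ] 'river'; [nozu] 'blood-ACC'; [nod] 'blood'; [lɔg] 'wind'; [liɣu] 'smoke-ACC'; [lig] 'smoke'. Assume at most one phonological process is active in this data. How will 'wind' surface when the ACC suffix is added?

'smoke' shows [ɣ] ~ [g] at the end of the stem ([liɣu] vs [lig]).
But 'river' keeps [ɣ] in both environments ([mɛɣu], [mɛɣ]), so there is no rule changing /ɣ/ to [g] in isolation.
The alternation reflects intervocalic spirantization: voiced stops become fricatives between vowels. /g/ is underlying.
The one attested form of 'wind', [lɔg], shows underlying /lɔg/. Applying the same rule between vowels gives [lɔɣu].

[lɔɣu]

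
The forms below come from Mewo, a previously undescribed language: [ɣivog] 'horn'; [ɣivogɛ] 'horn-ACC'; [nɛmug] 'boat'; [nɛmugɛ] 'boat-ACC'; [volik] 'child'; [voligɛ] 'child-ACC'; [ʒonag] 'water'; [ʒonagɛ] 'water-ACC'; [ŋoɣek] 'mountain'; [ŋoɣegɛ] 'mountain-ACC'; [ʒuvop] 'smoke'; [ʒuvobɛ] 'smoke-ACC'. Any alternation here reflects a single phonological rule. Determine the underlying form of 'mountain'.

In [ŋoɣek] and [ŋoɣegɛ] the final segment of 'mountain' alternates: [k] ~ [g].
The stem 'boat' ([nɛmug], [nɛmugɛ]) shows [g] unchanged in both environments, so [g] cannot be basic with [k] derived in isolation.
Therefore /k/ is basic and [g] is derived by intervocalic voicing (voiceless stops become voiced between vowels).
The underlying form of 'mountain' is therefore /ŋoɣek/.

/ŋoɣek/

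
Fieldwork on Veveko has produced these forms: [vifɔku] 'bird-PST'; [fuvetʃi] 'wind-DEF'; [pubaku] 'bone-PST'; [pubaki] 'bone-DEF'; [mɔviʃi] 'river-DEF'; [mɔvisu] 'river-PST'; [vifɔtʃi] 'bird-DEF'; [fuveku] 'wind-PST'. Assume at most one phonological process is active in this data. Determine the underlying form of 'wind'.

/fuvetʃ/

In [fuveku] and [fuvetʃi] the final segment of 'wind' alternates: [k] ~ [tʃ].
But 'bone' keeps [k] in both environments ([pubaku], [pubaki]), so there is no rule changing /k/ to [tʃ] before the DEF suffix.
Therefore /tʃ/ is basic and [k] is derived by depalatalization (palato-alveolar /tʃ/ and /ʃ/ become [k] and [s] when no front vowel follows).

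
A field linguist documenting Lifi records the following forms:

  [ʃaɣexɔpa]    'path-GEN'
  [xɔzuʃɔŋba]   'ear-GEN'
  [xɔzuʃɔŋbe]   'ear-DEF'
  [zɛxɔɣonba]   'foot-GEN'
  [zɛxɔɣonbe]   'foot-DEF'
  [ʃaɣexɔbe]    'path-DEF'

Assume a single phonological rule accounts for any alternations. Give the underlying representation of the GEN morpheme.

The GEN morpheme has two allomorphs, [-ba] and [-pa].
The DEF suffix, which begins with [b], is invariant after every stem; so [b] is not altered by any rule here.
The GEN suffix is therefore /-pa/ underlyingly, with post-nasal voicing: voiceless stops become voiced after a nasal.

/-pa/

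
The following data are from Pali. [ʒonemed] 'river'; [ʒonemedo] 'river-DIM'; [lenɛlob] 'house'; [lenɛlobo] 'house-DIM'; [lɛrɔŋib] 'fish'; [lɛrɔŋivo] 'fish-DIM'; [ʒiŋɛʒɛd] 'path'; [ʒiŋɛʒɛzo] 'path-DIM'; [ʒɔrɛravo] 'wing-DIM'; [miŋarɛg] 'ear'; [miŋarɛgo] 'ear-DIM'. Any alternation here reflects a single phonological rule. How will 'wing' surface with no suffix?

[ʒɔrɛrab]

'fish' shows [b] ~ [v] at the end of the stem ([lɛrɔŋib] vs [lɛrɔŋivo]).
If /b/ were underlying and a rule turned it into [v] before the DIM suffix, 'house' would also alternate; but it has [b] in both [lenɛlob] and [lenɛlobo].
The alternation reflects word-final hardening: voiced fricatives become stops word-finally. /v/ is underlying.
From [ʒɔrɛravo] the stem 'wing' is /ʒɔrɛrav/; word-finally this yields [ʒɔrɛrab].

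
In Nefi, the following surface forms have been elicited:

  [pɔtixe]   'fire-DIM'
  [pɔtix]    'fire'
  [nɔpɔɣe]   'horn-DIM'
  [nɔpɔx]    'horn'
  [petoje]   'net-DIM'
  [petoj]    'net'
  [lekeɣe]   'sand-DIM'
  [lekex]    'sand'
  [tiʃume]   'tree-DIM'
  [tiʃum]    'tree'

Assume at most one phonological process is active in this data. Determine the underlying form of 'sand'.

'sand' shows [ɣ] ~ [x] at the end of the stem ([lekeɣe] vs [lekex]).
If /x/ were underlying and a rule turned it into [ɣ] before the DIM suffix, 'fire' would also alternate; but it has [x] in both [pɔtixe] and [pɔtix].
So /ɣ/ is underlying, and a rule of word-final obstruent devoicing — voiced obstruents become voiceless word-finally — gives [x].
The underlying form of 'sand' is therefore /lekeɣ/.

/lekeɣ/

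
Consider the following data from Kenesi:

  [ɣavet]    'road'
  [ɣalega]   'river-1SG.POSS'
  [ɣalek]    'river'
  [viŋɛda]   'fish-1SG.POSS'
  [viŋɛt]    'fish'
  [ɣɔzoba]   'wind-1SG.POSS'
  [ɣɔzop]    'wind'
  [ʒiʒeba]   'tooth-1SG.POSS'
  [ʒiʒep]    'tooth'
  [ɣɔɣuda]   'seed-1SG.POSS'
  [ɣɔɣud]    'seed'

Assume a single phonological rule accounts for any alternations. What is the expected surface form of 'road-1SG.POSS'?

[ɣaveda]

The root 'fish' surfaces as [viŋɛda] and [viŋɛt], with a stem-final [d] ~ [t] alternation.
The stem 'seed' ([ɣɔɣuda], [ɣɔɣud]) shows [d] unchanged in both environments, so [d] cannot be basic with [t] derived in isolation.
The underlying segment must be /t/; voiceless stops become voiced between vowels, yielding [d] there.
The one attested form of 'road', [ɣavet], shows underlying /ɣavet/. Applying the same rule between vowels gives [ɣaveda].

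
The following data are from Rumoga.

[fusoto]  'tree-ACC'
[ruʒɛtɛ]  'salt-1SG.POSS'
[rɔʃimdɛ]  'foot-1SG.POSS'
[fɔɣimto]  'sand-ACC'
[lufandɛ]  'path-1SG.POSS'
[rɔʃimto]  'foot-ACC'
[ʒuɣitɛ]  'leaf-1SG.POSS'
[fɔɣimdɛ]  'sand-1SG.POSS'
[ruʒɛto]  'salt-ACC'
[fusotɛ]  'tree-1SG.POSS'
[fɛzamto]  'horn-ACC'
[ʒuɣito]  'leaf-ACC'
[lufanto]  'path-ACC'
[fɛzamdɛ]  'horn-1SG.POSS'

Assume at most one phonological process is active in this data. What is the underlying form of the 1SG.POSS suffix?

/-dɛ/

The 1SG.POSS morpheme has two allomorphs, [-dɛ] and [-tɛ].
By contrast the ACC suffix keeps its initial [t] throughout — that segment must be underlying.
The 1SG.POSS suffix is therefore /-dɛ/ underlyingly, with post-vocalic devoicing: voiced stops become voiceless after a vowel.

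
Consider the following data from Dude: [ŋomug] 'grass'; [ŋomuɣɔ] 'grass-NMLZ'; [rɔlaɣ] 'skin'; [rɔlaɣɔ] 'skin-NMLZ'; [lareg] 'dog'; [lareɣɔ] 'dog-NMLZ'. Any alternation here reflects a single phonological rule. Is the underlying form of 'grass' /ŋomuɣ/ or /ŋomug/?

'grass' shows [g] ~ [ɣ] at the end of the stem ([ŋomug] vs [ŋomuɣɔ]).
If /ɣ/ were underlying and a rule turned it into [g] in isolation, 'skin' would also alternate; but it has [ɣ] in both [rɔlaɣ] and [rɔlaɣɔ].
Therefore /g/ is basic and [ɣ] is derived by intervocalic spirantization (voiced stops become fricatives between vowels).

/ŋomug/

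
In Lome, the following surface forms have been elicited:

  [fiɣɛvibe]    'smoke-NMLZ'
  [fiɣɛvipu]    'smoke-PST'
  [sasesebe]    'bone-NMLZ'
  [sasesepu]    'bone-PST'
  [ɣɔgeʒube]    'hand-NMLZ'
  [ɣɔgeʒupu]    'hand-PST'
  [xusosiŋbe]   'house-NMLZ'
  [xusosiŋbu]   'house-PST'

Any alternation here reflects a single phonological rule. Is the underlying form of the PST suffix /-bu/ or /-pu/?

/-pu/

The PST suffix surfaces as [-bu] and [-pu], depending on the final segment of the stem.
By contrast the NMLZ suffix keeps its initial [b] throughout — that segment must be underlying.
So the underlying form is /-pu/, and voiceless stops become voiced after a nasal.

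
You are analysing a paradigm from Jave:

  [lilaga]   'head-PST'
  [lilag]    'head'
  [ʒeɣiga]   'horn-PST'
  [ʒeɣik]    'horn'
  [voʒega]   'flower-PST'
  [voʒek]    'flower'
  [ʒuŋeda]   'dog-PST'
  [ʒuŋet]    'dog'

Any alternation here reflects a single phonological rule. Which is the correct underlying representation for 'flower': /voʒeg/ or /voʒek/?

/voʒek/

The root 'flower' surfaces as [voʒega] and [voʒek], with a stem-final [g] ~ [k] alternation.
Compare 'head', with invariant [g] in [lilaga] and [lilag]: an analysis with underlying /g/ and a rule producing [k] in isolation would wrongly predict alternation here too.
The underlying segment must be /k/; voiceless stops become voiced between vowels, yielding [g] there.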